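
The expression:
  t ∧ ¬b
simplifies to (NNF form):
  t ∧ ¬b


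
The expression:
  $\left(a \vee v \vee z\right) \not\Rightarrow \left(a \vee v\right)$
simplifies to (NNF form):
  $z \wedge \neg a \wedge \neg v$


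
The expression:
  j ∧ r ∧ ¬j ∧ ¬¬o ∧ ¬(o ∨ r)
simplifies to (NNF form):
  False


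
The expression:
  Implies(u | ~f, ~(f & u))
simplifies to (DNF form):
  ~f | ~u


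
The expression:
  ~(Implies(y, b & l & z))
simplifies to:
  y & (~b | ~l | ~z)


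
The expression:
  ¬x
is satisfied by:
  {x: False}


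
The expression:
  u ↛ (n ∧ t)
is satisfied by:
  {u: True, t: False, n: False}
  {n: True, u: True, t: False}
  {t: True, u: True, n: False}


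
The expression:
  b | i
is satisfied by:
  {i: True, b: True}
  {i: True, b: False}
  {b: True, i: False}


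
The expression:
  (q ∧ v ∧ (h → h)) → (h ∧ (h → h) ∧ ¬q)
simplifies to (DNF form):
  ¬q ∨ ¬v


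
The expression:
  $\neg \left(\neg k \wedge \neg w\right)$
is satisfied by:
  {k: True, w: True}
  {k: True, w: False}
  {w: True, k: False}


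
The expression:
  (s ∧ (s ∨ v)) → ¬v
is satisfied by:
  {s: False, v: False}
  {v: True, s: False}
  {s: True, v: False}


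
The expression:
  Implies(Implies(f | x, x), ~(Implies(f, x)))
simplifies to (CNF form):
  f & ~x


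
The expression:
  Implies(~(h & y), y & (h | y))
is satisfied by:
  {y: True}


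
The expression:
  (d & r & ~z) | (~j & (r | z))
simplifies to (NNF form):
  (r | z) & (d | ~j) & (~j | ~z)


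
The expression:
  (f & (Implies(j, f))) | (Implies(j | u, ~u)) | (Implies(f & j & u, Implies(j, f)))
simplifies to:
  True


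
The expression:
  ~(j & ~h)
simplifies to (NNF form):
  h | ~j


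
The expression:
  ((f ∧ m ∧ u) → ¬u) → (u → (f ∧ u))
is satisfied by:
  {f: True, u: False}
  {u: False, f: False}
  {u: True, f: True}


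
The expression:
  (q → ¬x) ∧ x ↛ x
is never true.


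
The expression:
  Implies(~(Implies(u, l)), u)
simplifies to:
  True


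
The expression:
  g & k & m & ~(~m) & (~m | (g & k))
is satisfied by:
  {m: True, g: True, k: True}


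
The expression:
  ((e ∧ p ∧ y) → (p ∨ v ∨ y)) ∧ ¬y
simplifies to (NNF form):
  ¬y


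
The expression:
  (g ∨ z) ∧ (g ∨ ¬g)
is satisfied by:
  {z: True, g: True}
  {z: True, g: False}
  {g: True, z: False}


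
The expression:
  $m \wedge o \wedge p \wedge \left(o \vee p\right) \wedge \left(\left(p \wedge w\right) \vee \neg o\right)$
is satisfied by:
  {m: True, p: True, w: True, o: True}


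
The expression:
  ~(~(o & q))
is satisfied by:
  {o: True, q: True}


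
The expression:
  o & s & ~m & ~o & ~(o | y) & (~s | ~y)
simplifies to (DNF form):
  False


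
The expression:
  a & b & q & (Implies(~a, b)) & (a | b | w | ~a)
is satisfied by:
  {a: True, b: True, q: True}


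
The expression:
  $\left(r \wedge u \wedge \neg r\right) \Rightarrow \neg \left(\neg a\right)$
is always true.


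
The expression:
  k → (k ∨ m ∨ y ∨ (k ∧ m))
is always true.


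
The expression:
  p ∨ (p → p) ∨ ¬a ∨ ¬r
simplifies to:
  True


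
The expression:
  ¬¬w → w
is always true.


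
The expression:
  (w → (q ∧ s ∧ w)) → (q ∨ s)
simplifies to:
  q ∨ s ∨ w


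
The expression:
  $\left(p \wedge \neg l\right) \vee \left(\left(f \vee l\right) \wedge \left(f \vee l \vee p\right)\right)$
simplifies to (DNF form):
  $f \vee l \vee p$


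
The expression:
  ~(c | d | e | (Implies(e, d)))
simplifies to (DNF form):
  False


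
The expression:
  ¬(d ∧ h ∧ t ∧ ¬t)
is always true.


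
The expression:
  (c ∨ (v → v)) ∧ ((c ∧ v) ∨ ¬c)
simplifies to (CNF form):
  v ∨ ¬c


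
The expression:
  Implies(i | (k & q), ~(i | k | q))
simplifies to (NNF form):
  ~i & (~k | ~q)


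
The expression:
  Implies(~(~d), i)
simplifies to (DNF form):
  i | ~d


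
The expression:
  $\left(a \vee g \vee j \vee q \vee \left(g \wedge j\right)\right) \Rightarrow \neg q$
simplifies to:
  $\neg q$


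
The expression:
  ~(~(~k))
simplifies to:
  ~k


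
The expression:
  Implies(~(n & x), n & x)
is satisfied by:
  {x: True, n: True}


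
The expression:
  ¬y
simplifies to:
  ¬y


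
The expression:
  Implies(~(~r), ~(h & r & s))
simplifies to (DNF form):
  ~h | ~r | ~s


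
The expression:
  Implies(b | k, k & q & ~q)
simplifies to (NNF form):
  ~b & ~k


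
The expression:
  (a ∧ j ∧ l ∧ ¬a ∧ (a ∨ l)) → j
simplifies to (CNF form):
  True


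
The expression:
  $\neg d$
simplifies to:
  $\neg d$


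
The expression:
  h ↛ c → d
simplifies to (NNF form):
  c ∨ d ∨ ¬h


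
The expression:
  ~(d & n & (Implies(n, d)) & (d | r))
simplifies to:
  ~d | ~n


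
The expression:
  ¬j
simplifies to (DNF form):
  ¬j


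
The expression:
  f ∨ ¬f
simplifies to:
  True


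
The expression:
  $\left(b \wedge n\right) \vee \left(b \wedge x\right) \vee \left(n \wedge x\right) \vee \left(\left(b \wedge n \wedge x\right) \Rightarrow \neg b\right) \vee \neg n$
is always true.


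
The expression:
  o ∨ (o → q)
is always true.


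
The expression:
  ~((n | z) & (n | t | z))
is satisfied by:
  {n: False, z: False}


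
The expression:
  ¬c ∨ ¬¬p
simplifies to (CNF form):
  p ∨ ¬c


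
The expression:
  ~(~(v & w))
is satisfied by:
  {w: True, v: True}


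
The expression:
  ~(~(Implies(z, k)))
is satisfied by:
  {k: True, z: False}
  {z: False, k: False}
  {z: True, k: True}


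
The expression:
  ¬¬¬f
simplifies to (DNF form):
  ¬f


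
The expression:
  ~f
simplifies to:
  ~f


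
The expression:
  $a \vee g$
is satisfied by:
  {a: True, g: True}
  {a: True, g: False}
  {g: True, a: False}


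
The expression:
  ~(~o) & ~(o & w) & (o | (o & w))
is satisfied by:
  {o: True, w: False}


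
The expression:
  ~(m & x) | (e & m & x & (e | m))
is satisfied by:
  {e: True, m: False, x: False}
  {m: False, x: False, e: False}
  {x: True, e: True, m: False}
  {x: True, m: False, e: False}
  {e: True, m: True, x: False}
  {m: True, e: False, x: False}
  {x: True, m: True, e: True}


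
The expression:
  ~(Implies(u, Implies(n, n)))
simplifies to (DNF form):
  False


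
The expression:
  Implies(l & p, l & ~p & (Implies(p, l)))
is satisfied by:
  {l: False, p: False}
  {p: True, l: False}
  {l: True, p: False}


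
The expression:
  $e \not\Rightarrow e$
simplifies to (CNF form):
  $\text{False}$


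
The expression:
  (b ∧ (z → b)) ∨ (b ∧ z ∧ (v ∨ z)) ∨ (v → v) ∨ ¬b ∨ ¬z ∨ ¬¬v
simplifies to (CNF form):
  True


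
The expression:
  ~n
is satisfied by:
  {n: False}


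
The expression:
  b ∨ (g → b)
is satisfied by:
  {b: True, g: False}
  {g: False, b: False}
  {g: True, b: True}


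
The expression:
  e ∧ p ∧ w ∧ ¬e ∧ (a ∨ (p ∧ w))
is never true.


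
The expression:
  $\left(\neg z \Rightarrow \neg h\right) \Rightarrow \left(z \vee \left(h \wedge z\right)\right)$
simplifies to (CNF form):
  $h \vee z$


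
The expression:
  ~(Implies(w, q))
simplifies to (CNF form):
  w & ~q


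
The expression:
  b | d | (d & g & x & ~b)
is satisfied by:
  {b: True, d: True}
  {b: True, d: False}
  {d: True, b: False}


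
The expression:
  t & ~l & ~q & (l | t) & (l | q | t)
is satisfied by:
  {t: True, q: False, l: False}


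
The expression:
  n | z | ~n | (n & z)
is always true.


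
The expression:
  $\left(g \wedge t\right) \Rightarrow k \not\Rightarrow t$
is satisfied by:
  {g: False, t: False}
  {t: True, g: False}
  {g: True, t: False}


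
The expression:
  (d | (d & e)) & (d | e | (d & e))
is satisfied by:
  {d: True}


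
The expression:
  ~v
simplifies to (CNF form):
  ~v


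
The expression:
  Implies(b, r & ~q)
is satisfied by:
  {r: True, q: False, b: False}
  {q: False, b: False, r: False}
  {r: True, q: True, b: False}
  {q: True, r: False, b: False}
  {b: True, r: True, q: False}


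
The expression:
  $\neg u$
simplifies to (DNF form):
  $\neg u$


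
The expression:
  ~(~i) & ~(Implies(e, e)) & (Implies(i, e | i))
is never true.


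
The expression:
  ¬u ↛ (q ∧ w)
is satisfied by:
  {u: False, w: False, q: False}
  {q: True, u: False, w: False}
  {w: True, u: False, q: False}


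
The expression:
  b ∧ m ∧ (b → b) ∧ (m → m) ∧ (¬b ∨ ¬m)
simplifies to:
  False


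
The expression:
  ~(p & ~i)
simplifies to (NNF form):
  i | ~p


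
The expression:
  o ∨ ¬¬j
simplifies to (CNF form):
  j ∨ o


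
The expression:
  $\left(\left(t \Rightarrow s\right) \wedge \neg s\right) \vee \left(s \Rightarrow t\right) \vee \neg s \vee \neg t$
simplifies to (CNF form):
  $\text{True}$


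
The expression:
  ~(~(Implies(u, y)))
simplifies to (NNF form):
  y | ~u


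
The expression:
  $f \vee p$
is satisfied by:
  {p: True, f: True}
  {p: True, f: False}
  {f: True, p: False}


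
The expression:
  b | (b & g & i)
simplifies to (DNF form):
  b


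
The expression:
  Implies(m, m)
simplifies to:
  True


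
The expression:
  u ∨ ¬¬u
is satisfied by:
  {u: True}


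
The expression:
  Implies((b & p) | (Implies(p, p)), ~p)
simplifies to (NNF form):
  ~p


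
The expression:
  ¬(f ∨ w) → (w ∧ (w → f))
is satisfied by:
  {w: True, f: True}
  {w: True, f: False}
  {f: True, w: False}


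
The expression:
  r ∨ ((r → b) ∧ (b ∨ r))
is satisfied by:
  {r: True, b: True}
  {r: True, b: False}
  {b: True, r: False}


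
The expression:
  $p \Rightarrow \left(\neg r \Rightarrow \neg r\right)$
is always true.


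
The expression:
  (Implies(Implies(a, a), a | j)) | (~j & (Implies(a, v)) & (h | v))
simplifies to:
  a | h | j | v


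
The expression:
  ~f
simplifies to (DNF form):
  ~f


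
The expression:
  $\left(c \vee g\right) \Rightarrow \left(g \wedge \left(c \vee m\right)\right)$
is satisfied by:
  {m: True, c: False, g: False}
  {c: False, g: False, m: False}
  {m: True, g: True, c: False}
  {m: True, g: True, c: True}
  {g: True, c: True, m: False}


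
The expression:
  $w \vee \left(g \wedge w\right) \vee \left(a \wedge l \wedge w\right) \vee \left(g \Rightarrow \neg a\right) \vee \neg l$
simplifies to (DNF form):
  $w \vee \neg a \vee \neg g \vee \neg l$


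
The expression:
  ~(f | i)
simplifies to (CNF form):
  ~f & ~i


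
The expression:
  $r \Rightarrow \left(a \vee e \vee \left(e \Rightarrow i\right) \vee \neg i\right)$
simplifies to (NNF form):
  $\text{True}$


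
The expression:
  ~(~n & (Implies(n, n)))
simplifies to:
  n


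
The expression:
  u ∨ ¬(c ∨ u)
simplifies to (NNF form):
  u ∨ ¬c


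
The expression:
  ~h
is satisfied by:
  {h: False}


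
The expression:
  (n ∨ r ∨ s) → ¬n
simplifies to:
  ¬n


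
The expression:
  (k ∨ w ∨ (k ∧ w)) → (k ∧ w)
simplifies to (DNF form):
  (k ∧ w) ∨ (¬k ∧ ¬w)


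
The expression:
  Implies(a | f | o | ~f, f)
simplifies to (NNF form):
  f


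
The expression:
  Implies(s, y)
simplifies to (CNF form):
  y | ~s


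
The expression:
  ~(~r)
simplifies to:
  r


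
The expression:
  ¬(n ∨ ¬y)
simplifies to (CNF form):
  y ∧ ¬n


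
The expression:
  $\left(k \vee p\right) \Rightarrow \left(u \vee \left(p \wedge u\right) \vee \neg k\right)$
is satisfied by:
  {u: True, k: False}
  {k: False, u: False}
  {k: True, u: True}


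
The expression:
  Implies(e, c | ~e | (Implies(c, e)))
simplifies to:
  True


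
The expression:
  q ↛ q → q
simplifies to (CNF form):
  True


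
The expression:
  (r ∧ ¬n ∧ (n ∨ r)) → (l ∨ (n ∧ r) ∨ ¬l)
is always true.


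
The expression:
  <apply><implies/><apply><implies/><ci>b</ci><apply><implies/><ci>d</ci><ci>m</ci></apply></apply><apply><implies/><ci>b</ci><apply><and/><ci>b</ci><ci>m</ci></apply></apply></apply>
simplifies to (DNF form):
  <apply><or/><ci>d</ci><ci>m</ci><apply><not/><ci>b</ci></apply></apply>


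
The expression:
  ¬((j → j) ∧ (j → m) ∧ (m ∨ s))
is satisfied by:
  {j: True, s: False, m: False}
  {s: False, m: False, j: False}
  {j: True, s: True, m: False}


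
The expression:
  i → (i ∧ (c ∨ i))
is always true.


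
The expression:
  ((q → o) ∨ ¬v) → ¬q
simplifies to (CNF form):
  (v ∨ ¬q) ∧ (¬o ∨ ¬q)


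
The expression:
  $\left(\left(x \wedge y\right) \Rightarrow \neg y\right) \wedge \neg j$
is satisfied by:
  {y: False, j: False, x: False}
  {x: True, y: False, j: False}
  {y: True, x: False, j: False}


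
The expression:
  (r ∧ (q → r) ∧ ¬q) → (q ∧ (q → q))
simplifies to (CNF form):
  q ∨ ¬r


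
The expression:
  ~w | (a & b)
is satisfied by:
  {a: True, b: True, w: False}
  {a: True, b: False, w: False}
  {b: True, a: False, w: False}
  {a: False, b: False, w: False}
  {a: True, w: True, b: True}


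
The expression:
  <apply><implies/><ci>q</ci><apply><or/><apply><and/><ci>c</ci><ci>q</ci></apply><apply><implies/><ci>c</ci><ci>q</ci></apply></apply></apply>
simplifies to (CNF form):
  <true/>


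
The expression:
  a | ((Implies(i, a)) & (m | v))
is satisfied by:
  {a: True, v: True, m: True, i: False}
  {a: True, v: True, m: False, i: False}
  {a: True, m: True, v: False, i: False}
  {a: True, m: False, v: False, i: False}
  {a: True, i: True, v: True, m: True}
  {a: True, i: True, v: True, m: False}
  {a: True, i: True, v: False, m: True}
  {a: True, i: True, v: False, m: False}
  {v: True, m: True, a: False, i: False}
  {v: True, a: False, m: False, i: False}
  {m: True, a: False, v: False, i: False}


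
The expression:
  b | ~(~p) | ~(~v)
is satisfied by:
  {b: True, v: True, p: True}
  {b: True, v: True, p: False}
  {b: True, p: True, v: False}
  {b: True, p: False, v: False}
  {v: True, p: True, b: False}
  {v: True, p: False, b: False}
  {p: True, v: False, b: False}


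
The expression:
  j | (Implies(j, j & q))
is always true.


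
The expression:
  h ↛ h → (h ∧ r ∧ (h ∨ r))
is always true.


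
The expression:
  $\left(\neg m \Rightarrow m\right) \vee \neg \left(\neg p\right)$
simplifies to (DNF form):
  $m \vee p$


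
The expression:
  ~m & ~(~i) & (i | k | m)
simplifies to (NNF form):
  i & ~m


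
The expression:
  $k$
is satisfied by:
  {k: True}


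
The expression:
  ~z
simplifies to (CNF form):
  ~z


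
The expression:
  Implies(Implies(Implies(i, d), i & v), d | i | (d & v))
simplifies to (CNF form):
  True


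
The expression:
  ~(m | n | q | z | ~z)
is never true.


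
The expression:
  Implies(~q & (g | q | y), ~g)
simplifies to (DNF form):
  q | ~g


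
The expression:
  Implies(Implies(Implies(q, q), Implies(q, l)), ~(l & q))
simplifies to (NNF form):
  ~l | ~q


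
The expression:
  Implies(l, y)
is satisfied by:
  {y: True, l: False}
  {l: False, y: False}
  {l: True, y: True}


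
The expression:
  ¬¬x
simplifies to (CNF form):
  x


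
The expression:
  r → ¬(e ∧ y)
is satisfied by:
  {e: False, y: False, r: False}
  {r: True, e: False, y: False}
  {y: True, e: False, r: False}
  {r: True, y: True, e: False}
  {e: True, r: False, y: False}
  {r: True, e: True, y: False}
  {y: True, e: True, r: False}


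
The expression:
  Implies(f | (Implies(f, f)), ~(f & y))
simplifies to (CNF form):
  ~f | ~y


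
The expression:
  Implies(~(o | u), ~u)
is always true.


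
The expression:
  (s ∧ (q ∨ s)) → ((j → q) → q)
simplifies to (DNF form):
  j ∨ q ∨ ¬s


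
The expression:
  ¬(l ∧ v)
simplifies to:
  ¬l ∨ ¬v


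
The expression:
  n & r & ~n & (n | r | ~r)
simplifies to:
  False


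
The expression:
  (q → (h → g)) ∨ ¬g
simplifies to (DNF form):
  True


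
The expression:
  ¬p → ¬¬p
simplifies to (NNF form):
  p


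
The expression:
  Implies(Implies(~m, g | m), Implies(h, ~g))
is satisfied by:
  {h: False, g: False}
  {g: True, h: False}
  {h: True, g: False}


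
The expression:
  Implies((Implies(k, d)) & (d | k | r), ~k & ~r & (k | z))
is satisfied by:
  {z: True, r: False, d: False, k: False}
  {z: False, r: False, d: False, k: False}
  {k: True, z: True, r: False, d: False}
  {k: True, z: False, r: False, d: False}
  {r: True, k: True, z: True, d: False}
  {r: True, k: True, z: False, d: False}
  {d: True, r: False, z: True, k: False}


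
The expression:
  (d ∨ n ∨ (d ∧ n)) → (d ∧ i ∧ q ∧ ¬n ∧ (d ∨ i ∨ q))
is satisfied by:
  {i: True, q: True, n: False, d: False}
  {i: True, n: False, q: False, d: False}
  {q: True, i: False, n: False, d: False}
  {i: False, n: False, q: False, d: False}
  {i: True, d: True, q: True, n: False}


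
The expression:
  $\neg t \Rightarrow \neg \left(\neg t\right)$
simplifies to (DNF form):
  $t$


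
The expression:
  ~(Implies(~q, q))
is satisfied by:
  {q: False}


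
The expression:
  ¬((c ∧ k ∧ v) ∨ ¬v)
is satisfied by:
  {v: True, k: False, c: False}
  {c: True, v: True, k: False}
  {k: True, v: True, c: False}


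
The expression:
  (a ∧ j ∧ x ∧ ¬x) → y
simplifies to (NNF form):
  True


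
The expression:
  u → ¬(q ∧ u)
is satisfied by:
  {u: False, q: False}
  {q: True, u: False}
  {u: True, q: False}


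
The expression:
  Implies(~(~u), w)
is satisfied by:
  {w: True, u: False}
  {u: False, w: False}
  {u: True, w: True}


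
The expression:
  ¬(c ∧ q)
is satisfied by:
  {c: False, q: False}
  {q: True, c: False}
  {c: True, q: False}


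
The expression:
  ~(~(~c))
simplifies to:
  ~c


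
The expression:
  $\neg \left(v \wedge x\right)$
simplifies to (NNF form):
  $\neg v \vee \neg x$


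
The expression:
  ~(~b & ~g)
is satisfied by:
  {b: True, g: True}
  {b: True, g: False}
  {g: True, b: False}


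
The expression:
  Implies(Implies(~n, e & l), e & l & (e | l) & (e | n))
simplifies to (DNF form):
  ~n | (e & l)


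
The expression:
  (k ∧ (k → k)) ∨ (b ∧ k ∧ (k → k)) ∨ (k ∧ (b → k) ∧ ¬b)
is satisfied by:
  {k: True}


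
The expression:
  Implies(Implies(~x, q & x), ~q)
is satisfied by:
  {q: False, x: False}
  {x: True, q: False}
  {q: True, x: False}


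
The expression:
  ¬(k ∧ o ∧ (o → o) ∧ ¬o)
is always true.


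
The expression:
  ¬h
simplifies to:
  ¬h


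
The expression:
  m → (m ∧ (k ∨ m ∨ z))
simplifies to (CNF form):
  True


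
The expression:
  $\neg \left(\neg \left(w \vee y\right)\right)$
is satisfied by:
  {y: True, w: True}
  {y: True, w: False}
  {w: True, y: False}


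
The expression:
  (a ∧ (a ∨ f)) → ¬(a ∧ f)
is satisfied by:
  {a: False, f: False}
  {f: True, a: False}
  {a: True, f: False}


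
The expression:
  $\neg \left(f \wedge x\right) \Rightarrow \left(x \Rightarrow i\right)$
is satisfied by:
  {i: True, f: True, x: False}
  {i: True, f: False, x: False}
  {f: True, i: False, x: False}
  {i: False, f: False, x: False}
  {i: True, x: True, f: True}
  {i: True, x: True, f: False}
  {x: True, f: True, i: False}


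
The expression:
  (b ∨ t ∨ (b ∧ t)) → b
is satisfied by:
  {b: True, t: False}
  {t: False, b: False}
  {t: True, b: True}


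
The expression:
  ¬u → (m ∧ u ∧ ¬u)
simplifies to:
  u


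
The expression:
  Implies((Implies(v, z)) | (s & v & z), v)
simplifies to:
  v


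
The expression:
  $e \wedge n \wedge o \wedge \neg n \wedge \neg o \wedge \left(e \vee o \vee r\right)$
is never true.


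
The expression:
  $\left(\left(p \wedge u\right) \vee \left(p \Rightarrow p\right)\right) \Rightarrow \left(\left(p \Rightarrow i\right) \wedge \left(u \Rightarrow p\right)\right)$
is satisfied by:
  {i: True, u: False, p: False}
  {u: False, p: False, i: False}
  {i: True, p: True, u: False}
  {i: True, p: True, u: True}


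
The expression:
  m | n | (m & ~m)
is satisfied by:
  {n: True, m: True}
  {n: True, m: False}
  {m: True, n: False}


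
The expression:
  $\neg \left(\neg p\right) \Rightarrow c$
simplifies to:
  $c \vee \neg p$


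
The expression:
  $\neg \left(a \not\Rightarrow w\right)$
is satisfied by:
  {w: True, a: False}
  {a: False, w: False}
  {a: True, w: True}


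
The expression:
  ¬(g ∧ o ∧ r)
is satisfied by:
  {g: False, o: False, r: False}
  {r: True, g: False, o: False}
  {o: True, g: False, r: False}
  {r: True, o: True, g: False}
  {g: True, r: False, o: False}
  {r: True, g: True, o: False}
  {o: True, g: True, r: False}


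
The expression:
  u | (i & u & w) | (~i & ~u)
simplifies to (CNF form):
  u | ~i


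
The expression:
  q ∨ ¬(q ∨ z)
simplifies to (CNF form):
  q ∨ ¬z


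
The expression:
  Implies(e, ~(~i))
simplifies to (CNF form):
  i | ~e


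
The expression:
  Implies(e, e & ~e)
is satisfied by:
  {e: False}


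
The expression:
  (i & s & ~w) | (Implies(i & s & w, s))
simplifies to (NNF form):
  True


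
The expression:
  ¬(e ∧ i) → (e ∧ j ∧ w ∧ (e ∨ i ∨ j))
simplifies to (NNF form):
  e ∧ (i ∨ j) ∧ (i ∨ w)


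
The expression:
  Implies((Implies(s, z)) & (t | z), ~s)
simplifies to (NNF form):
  ~s | ~z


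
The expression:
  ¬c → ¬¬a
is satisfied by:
  {a: True, c: True}
  {a: True, c: False}
  {c: True, a: False}


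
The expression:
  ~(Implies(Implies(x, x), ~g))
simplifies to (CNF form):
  g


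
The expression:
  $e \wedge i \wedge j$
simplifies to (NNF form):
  $e \wedge i \wedge j$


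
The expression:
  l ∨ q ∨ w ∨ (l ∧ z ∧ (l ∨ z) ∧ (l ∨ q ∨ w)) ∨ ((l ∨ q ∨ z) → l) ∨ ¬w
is always true.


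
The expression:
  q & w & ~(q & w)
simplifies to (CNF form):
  False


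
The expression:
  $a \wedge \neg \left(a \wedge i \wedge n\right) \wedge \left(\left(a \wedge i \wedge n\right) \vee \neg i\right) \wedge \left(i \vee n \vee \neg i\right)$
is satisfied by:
  {a: True, i: False}


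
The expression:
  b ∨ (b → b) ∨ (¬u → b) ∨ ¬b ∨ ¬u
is always true.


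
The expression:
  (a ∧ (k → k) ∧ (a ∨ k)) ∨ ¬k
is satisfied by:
  {a: True, k: False}
  {k: False, a: False}
  {k: True, a: True}


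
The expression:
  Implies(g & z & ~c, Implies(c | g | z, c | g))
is always true.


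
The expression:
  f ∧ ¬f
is never true.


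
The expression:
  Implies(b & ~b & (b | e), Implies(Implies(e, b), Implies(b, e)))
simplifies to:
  True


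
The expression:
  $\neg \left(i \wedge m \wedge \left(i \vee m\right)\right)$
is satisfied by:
  {m: False, i: False}
  {i: True, m: False}
  {m: True, i: False}


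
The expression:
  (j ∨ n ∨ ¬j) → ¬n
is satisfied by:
  {n: False}


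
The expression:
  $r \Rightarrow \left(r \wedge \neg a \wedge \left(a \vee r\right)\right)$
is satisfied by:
  {a: False, r: False}
  {r: True, a: False}
  {a: True, r: False}


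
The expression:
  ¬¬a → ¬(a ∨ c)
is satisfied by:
  {a: False}


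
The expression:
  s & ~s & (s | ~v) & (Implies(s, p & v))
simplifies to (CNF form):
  False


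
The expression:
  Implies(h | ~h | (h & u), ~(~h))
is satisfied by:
  {h: True}


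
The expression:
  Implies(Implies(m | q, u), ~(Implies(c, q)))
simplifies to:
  (c & ~q) | (m & ~u) | (q & ~u)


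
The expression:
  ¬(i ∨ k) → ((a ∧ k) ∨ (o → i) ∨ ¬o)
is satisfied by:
  {i: True, k: True, o: False}
  {i: True, o: False, k: False}
  {k: True, o: False, i: False}
  {k: False, o: False, i: False}
  {i: True, k: True, o: True}
  {i: True, o: True, k: False}
  {k: True, o: True, i: False}


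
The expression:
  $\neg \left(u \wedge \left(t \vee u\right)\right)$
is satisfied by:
  {u: False}


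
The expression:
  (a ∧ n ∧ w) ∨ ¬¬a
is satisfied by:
  {a: True}


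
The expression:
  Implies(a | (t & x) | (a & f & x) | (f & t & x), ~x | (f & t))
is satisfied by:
  {f: True, t: False, x: False, a: False}
  {f: False, t: False, x: False, a: False}
  {a: True, f: True, t: False, x: False}
  {a: True, f: False, t: False, x: False}
  {t: True, f: True, a: False, x: False}
  {t: True, a: False, f: False, x: False}
  {a: True, t: True, f: True, x: False}
  {a: True, t: True, f: False, x: False}
  {x: True, f: True, t: False, a: False}
  {x: True, f: False, t: False, a: False}
  {x: True, t: True, f: True, a: False}
  {a: True, x: True, t: True, f: True}


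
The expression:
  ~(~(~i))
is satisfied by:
  {i: False}


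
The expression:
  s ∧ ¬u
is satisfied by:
  {s: True, u: False}


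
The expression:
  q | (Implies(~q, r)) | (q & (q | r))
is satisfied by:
  {r: True, q: True}
  {r: True, q: False}
  {q: True, r: False}


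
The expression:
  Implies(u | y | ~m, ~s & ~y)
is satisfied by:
  {m: True, u: False, y: False, s: False}
  {m: False, u: False, y: False, s: False}
  {m: True, u: True, y: False, s: False}
  {u: True, m: False, y: False, s: False}
  {m: True, s: True, u: False, y: False}


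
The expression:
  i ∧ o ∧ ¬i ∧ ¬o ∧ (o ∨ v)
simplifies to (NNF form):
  False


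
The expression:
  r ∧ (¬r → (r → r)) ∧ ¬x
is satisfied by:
  {r: True, x: False}


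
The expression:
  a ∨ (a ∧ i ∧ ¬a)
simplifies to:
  a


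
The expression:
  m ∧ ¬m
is never true.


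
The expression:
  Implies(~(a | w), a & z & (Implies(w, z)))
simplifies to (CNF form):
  a | w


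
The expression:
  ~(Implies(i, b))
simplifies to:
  i & ~b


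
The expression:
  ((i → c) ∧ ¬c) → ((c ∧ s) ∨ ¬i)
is always true.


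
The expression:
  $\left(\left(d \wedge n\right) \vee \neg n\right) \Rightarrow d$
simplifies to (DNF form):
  $d \vee n$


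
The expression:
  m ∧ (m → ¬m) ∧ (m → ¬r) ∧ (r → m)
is never true.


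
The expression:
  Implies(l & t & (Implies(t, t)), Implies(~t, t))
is always true.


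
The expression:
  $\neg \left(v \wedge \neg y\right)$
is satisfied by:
  {y: True, v: False}
  {v: False, y: False}
  {v: True, y: True}


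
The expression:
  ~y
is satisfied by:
  {y: False}


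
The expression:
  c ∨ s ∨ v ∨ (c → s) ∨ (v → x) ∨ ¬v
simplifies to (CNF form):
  True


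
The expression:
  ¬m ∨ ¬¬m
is always true.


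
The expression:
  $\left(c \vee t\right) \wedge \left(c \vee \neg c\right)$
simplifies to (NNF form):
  $c \vee t$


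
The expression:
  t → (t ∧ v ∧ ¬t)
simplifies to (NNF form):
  ¬t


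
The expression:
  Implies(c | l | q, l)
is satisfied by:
  {l: True, c: False, q: False}
  {l: True, q: True, c: False}
  {l: True, c: True, q: False}
  {l: True, q: True, c: True}
  {q: False, c: False, l: False}


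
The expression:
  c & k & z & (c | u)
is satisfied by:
  {c: True, z: True, k: True}


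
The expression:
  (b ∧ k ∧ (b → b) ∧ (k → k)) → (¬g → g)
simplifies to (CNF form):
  g ∨ ¬b ∨ ¬k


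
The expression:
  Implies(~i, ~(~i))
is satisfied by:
  {i: True}


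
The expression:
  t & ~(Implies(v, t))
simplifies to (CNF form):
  False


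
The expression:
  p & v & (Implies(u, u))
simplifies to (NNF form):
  p & v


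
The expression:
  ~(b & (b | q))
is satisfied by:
  {b: False}


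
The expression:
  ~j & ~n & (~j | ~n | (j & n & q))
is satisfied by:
  {n: False, j: False}


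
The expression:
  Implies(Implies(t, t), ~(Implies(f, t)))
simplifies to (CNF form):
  f & ~t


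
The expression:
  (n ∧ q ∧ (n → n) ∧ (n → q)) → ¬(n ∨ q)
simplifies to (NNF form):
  ¬n ∨ ¬q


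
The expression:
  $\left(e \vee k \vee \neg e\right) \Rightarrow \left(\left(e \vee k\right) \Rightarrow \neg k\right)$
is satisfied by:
  {k: False}


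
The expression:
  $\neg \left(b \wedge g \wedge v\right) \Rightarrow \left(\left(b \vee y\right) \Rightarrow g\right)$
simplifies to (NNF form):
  $g \vee \left(\neg b \wedge \neg y\right)$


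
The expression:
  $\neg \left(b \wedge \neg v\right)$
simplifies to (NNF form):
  $v \vee \neg b$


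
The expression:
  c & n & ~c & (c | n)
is never true.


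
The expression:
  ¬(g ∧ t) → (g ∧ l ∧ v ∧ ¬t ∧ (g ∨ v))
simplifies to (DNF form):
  (g ∧ t) ∨ (g ∧ l ∧ t) ∨ (g ∧ l ∧ v) ∨ (g ∧ t ∧ v)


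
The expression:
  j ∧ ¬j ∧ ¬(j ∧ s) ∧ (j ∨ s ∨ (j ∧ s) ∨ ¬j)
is never true.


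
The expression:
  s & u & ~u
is never true.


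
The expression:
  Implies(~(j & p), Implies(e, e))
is always true.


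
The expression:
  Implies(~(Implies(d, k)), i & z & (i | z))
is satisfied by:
  {k: True, z: True, i: True, d: False}
  {k: True, z: True, i: False, d: False}
  {k: True, i: True, z: False, d: False}
  {k: True, i: False, z: False, d: False}
  {z: True, i: True, k: False, d: False}
  {z: True, k: False, i: False, d: False}
  {z: False, i: True, k: False, d: False}
  {z: False, k: False, i: False, d: False}
  {k: True, d: True, z: True, i: True}
  {k: True, d: True, z: True, i: False}
  {k: True, d: True, i: True, z: False}
  {k: True, d: True, i: False, z: False}
  {d: True, z: True, i: True, k: False}


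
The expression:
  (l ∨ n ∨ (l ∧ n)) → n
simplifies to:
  n ∨ ¬l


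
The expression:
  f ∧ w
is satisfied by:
  {w: True, f: True}


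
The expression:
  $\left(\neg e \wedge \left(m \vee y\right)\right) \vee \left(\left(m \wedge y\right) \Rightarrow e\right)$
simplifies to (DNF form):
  $\text{True}$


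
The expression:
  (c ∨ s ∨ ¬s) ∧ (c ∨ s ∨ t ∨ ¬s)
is always true.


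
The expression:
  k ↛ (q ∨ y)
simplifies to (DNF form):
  k ∧ ¬q ∧ ¬y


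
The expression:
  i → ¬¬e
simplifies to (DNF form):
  e ∨ ¬i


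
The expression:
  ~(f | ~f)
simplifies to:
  False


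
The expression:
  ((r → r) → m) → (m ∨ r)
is always true.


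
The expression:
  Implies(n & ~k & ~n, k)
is always true.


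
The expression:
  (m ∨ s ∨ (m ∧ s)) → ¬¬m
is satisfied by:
  {m: True, s: False}
  {s: False, m: False}
  {s: True, m: True}


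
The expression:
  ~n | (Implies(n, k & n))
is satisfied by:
  {k: True, n: False}
  {n: False, k: False}
  {n: True, k: True}


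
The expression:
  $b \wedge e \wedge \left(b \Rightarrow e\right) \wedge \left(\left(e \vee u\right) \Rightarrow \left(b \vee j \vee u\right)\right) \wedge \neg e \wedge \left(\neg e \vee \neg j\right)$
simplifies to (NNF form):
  $\text{False}$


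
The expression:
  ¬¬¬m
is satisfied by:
  {m: False}


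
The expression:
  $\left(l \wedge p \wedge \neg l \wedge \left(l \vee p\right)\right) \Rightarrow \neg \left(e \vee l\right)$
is always true.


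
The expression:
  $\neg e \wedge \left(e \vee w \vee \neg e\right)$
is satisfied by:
  {e: False}


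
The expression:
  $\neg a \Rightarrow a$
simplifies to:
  $a$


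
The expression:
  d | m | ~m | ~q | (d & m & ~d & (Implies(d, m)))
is always true.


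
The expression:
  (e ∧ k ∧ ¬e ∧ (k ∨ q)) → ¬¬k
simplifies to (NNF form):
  True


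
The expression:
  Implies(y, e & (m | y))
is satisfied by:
  {e: True, y: False}
  {y: False, e: False}
  {y: True, e: True}


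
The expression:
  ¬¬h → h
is always true.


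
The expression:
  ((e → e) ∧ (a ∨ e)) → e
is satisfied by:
  {e: True, a: False}
  {a: False, e: False}
  {a: True, e: True}


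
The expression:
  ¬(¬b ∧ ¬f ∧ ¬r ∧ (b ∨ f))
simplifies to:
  True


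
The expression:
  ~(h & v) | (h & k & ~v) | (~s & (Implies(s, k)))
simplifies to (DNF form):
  ~h | ~s | ~v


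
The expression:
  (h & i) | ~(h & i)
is always true.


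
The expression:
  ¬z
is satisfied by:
  {z: False}


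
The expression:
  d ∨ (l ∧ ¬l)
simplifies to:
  d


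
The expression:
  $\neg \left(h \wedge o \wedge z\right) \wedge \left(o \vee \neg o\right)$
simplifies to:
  $\neg h \vee \neg o \vee \neg z$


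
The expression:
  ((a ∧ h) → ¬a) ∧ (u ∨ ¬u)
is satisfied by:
  {h: False, a: False}
  {a: True, h: False}
  {h: True, a: False}


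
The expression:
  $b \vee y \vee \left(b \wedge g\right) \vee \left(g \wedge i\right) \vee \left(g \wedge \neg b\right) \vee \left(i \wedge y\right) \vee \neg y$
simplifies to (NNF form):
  $\text{True}$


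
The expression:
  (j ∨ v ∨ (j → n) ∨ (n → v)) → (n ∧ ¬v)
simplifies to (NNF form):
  n ∧ ¬v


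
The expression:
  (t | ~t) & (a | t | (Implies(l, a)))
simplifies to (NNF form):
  a | t | ~l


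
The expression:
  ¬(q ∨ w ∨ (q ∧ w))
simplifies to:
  ¬q ∧ ¬w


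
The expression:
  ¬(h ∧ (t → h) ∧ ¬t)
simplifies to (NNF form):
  t ∨ ¬h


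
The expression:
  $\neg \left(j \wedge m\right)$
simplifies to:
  $\neg j \vee \neg m$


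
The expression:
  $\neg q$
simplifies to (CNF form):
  $\neg q$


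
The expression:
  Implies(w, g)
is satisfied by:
  {g: True, w: False}
  {w: False, g: False}
  {w: True, g: True}


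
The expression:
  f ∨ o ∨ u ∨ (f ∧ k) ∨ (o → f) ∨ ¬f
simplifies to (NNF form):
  True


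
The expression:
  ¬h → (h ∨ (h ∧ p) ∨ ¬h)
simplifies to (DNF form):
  True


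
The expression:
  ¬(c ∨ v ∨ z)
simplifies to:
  ¬c ∧ ¬v ∧ ¬z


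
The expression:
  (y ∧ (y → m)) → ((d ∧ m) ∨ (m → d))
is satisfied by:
  {d: True, m: False, y: False}
  {m: False, y: False, d: False}
  {d: True, y: True, m: False}
  {y: True, m: False, d: False}
  {d: True, m: True, y: False}
  {m: True, d: False, y: False}
  {d: True, y: True, m: True}


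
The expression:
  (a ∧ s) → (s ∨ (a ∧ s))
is always true.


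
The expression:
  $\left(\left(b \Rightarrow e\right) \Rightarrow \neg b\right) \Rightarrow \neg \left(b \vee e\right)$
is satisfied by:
  {e: False, b: False}
  {b: True, e: True}


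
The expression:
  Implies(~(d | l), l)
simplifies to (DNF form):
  d | l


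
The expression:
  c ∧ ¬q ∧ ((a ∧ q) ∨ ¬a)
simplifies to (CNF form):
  c ∧ ¬a ∧ ¬q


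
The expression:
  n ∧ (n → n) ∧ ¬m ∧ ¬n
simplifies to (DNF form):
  False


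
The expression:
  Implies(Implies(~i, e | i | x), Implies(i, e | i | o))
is always true.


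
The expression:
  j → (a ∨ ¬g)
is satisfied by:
  {a: True, g: False, j: False}
  {g: False, j: False, a: False}
  {j: True, a: True, g: False}
  {j: True, g: False, a: False}
  {a: True, g: True, j: False}
  {g: True, a: False, j: False}
  {j: True, g: True, a: True}


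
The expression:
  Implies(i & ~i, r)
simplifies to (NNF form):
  True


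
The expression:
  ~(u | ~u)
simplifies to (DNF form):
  False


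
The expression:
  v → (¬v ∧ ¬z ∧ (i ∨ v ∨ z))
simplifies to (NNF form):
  ¬v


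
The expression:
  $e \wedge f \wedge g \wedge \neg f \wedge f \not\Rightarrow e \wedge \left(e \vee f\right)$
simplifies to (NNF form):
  $\text{False}$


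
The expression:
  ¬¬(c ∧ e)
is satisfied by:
  {c: True, e: True}


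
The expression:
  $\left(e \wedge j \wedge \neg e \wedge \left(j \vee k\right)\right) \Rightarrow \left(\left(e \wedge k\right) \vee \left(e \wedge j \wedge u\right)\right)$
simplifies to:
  $\text{True}$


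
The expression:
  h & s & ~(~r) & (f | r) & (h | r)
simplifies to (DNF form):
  h & r & s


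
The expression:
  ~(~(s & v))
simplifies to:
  s & v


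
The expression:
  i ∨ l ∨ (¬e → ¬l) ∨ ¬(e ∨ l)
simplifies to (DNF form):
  True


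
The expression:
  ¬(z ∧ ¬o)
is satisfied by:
  {o: True, z: False}
  {z: False, o: False}
  {z: True, o: True}


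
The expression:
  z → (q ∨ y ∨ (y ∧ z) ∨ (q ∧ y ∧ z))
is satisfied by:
  {y: True, q: True, z: False}
  {y: True, z: False, q: False}
  {q: True, z: False, y: False}
  {q: False, z: False, y: False}
  {y: True, q: True, z: True}
  {y: True, z: True, q: False}
  {q: True, z: True, y: False}


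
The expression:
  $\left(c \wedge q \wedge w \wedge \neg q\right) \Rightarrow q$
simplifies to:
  $\text{True}$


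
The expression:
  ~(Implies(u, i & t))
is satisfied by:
  {u: True, t: False, i: False}
  {i: True, u: True, t: False}
  {t: True, u: True, i: False}


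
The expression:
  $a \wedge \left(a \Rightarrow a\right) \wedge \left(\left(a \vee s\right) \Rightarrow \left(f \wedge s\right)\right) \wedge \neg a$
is never true.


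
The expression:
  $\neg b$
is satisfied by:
  {b: False}


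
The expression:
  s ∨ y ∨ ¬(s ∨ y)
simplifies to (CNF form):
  True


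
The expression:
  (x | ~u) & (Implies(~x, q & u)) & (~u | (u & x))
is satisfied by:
  {x: True}


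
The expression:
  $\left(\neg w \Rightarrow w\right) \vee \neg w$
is always true.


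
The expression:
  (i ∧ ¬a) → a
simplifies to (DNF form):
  a ∨ ¬i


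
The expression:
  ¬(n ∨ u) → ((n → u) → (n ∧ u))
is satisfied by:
  {n: True, u: True}
  {n: True, u: False}
  {u: True, n: False}


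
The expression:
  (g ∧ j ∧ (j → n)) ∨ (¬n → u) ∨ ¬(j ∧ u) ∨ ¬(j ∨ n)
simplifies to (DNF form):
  True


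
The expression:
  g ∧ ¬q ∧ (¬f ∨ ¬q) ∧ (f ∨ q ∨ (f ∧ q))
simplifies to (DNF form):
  f ∧ g ∧ ¬q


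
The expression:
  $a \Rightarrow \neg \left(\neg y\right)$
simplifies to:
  $y \vee \neg a$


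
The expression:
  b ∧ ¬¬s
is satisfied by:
  {b: True, s: True}


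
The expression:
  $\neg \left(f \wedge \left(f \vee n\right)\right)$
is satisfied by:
  {f: False}


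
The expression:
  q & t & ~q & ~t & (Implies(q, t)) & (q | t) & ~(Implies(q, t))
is never true.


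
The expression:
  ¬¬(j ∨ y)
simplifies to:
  j ∨ y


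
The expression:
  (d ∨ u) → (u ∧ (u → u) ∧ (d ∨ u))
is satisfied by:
  {u: True, d: False}
  {d: False, u: False}
  {d: True, u: True}


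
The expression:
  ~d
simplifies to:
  ~d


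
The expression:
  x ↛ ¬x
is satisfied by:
  {x: True}


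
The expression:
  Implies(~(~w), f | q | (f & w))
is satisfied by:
  {q: True, f: True, w: False}
  {q: True, w: False, f: False}
  {f: True, w: False, q: False}
  {f: False, w: False, q: False}
  {q: True, f: True, w: True}
  {q: True, w: True, f: False}
  {f: True, w: True, q: False}
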